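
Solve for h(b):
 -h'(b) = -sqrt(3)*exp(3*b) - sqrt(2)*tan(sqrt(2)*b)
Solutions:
 h(b) = C1 + sqrt(3)*exp(3*b)/3 - log(cos(sqrt(2)*b))


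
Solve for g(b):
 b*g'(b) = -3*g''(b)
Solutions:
 g(b) = C1 + C2*erf(sqrt(6)*b/6)


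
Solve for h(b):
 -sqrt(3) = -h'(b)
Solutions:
 h(b) = C1 + sqrt(3)*b


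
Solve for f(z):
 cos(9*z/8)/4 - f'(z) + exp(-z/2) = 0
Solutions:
 f(z) = C1 + 2*sin(9*z/8)/9 - 2*exp(-z/2)


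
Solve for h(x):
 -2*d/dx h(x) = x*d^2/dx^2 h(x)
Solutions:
 h(x) = C1 + C2/x


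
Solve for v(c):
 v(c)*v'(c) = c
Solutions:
 v(c) = -sqrt(C1 + c^2)
 v(c) = sqrt(C1 + c^2)


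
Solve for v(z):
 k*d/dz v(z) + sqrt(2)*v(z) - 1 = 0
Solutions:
 v(z) = C1*exp(-sqrt(2)*z/k) + sqrt(2)/2


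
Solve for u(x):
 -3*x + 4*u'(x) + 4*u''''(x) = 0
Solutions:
 u(x) = C1 + C4*exp(-x) + 3*x^2/8 + (C2*sin(sqrt(3)*x/2) + C3*cos(sqrt(3)*x/2))*exp(x/2)


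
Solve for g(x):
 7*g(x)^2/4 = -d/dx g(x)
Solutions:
 g(x) = 4/(C1 + 7*x)


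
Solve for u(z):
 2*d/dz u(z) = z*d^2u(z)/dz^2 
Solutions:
 u(z) = C1 + C2*z^3


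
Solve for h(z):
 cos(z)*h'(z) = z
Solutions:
 h(z) = C1 + Integral(z/cos(z), z)


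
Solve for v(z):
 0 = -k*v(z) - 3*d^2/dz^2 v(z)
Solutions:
 v(z) = C1*exp(-sqrt(3)*z*sqrt(-k)/3) + C2*exp(sqrt(3)*z*sqrt(-k)/3)


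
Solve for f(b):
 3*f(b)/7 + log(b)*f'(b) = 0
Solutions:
 f(b) = C1*exp(-3*li(b)/7)


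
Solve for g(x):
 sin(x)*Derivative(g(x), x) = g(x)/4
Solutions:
 g(x) = C1*(cos(x) - 1)^(1/8)/(cos(x) + 1)^(1/8)


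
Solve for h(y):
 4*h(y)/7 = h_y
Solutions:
 h(y) = C1*exp(4*y/7)


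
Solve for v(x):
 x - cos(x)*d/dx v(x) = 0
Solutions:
 v(x) = C1 + Integral(x/cos(x), x)


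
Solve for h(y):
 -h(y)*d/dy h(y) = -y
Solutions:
 h(y) = -sqrt(C1 + y^2)
 h(y) = sqrt(C1 + y^2)


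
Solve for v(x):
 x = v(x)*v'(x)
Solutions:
 v(x) = -sqrt(C1 + x^2)
 v(x) = sqrt(C1 + x^2)


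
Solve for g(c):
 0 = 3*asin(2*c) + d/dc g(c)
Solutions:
 g(c) = C1 - 3*c*asin(2*c) - 3*sqrt(1 - 4*c^2)/2


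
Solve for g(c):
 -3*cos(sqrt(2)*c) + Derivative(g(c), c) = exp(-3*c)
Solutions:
 g(c) = C1 + 3*sqrt(2)*sin(sqrt(2)*c)/2 - exp(-3*c)/3


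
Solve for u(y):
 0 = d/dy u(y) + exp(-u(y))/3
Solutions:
 u(y) = log(C1 - y/3)


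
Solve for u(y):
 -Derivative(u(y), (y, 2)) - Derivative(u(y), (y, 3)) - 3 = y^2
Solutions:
 u(y) = C1 + C2*y + C3*exp(-y) - y^4/12 + y^3/3 - 5*y^2/2


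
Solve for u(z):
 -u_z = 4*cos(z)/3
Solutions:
 u(z) = C1 - 4*sin(z)/3


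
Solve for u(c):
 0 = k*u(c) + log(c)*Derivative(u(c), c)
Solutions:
 u(c) = C1*exp(-k*li(c))


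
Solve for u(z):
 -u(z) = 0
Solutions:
 u(z) = 0


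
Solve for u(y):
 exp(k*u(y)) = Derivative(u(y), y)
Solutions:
 u(y) = Piecewise((log(-1/(C1*k + k*y))/k, Ne(k, 0)), (nan, True))
 u(y) = Piecewise((C1 + y, Eq(k, 0)), (nan, True))


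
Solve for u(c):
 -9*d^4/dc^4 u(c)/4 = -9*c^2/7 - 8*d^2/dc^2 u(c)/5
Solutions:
 u(c) = C1 + C2*c + C3*exp(-4*sqrt(10)*c/15) + C4*exp(4*sqrt(10)*c/15) - 15*c^4/224 - 2025*c^2/1792


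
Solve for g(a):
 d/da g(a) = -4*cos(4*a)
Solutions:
 g(a) = C1 - sin(4*a)


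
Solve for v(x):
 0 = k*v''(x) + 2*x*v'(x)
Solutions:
 v(x) = C1 + C2*sqrt(k)*erf(x*sqrt(1/k))


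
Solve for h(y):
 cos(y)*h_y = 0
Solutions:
 h(y) = C1


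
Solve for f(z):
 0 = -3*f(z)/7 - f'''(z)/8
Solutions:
 f(z) = C3*exp(-2*3^(1/3)*7^(2/3)*z/7) + (C1*sin(3^(5/6)*7^(2/3)*z/7) + C2*cos(3^(5/6)*7^(2/3)*z/7))*exp(3^(1/3)*7^(2/3)*z/7)


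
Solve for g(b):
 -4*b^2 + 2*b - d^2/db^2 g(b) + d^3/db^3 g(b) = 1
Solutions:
 g(b) = C1 + C2*b + C3*exp(b) - b^4/3 - b^3 - 7*b^2/2


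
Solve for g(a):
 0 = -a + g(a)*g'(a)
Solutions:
 g(a) = -sqrt(C1 + a^2)
 g(a) = sqrt(C1 + a^2)


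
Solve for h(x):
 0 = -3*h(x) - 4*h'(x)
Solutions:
 h(x) = C1*exp(-3*x/4)


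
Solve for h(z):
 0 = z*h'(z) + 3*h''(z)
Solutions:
 h(z) = C1 + C2*erf(sqrt(6)*z/6)


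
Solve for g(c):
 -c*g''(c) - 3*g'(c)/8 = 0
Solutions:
 g(c) = C1 + C2*c^(5/8)


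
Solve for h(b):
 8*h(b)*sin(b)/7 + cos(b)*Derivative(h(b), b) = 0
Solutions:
 h(b) = C1*cos(b)^(8/7)


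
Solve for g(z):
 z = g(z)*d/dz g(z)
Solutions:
 g(z) = -sqrt(C1 + z^2)
 g(z) = sqrt(C1 + z^2)


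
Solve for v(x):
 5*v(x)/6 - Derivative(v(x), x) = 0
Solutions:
 v(x) = C1*exp(5*x/6)


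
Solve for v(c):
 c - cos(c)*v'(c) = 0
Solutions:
 v(c) = C1 + Integral(c/cos(c), c)


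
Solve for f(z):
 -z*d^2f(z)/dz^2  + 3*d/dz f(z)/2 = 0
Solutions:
 f(z) = C1 + C2*z^(5/2)


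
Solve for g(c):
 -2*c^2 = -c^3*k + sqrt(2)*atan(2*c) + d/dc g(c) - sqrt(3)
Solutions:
 g(c) = C1 + c^4*k/4 - 2*c^3/3 + sqrt(3)*c - sqrt(2)*(c*atan(2*c) - log(4*c^2 + 1)/4)


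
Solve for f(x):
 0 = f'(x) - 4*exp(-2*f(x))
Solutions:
 f(x) = log(-sqrt(C1 + 8*x))
 f(x) = log(C1 + 8*x)/2


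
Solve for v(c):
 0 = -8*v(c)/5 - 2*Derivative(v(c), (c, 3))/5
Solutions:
 v(c) = C3*exp(-2^(2/3)*c) + (C1*sin(2^(2/3)*sqrt(3)*c/2) + C2*cos(2^(2/3)*sqrt(3)*c/2))*exp(2^(2/3)*c/2)


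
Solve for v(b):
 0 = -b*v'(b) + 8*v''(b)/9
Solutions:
 v(b) = C1 + C2*erfi(3*b/4)


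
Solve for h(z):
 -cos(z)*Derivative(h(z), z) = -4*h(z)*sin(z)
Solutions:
 h(z) = C1/cos(z)^4


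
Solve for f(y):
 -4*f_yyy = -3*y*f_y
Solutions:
 f(y) = C1 + Integral(C2*airyai(6^(1/3)*y/2) + C3*airybi(6^(1/3)*y/2), y)


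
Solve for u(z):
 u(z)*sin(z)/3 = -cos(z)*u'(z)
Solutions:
 u(z) = C1*cos(z)^(1/3)


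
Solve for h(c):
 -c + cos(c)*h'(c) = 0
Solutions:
 h(c) = C1 + Integral(c/cos(c), c)


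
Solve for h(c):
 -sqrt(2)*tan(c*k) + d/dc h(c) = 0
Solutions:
 h(c) = C1 + sqrt(2)*Piecewise((-log(cos(c*k))/k, Ne(k, 0)), (0, True))


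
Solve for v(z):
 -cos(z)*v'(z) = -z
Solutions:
 v(z) = C1 + Integral(z/cos(z), z)


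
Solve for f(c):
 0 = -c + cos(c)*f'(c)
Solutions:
 f(c) = C1 + Integral(c/cos(c), c)


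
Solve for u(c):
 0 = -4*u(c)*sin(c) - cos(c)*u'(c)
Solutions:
 u(c) = C1*cos(c)^4


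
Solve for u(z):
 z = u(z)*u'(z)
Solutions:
 u(z) = -sqrt(C1 + z^2)
 u(z) = sqrt(C1 + z^2)


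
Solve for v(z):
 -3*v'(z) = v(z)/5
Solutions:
 v(z) = C1*exp(-z/15)


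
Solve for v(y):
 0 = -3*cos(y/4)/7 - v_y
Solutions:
 v(y) = C1 - 12*sin(y/4)/7


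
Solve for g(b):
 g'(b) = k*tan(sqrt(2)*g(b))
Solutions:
 g(b) = sqrt(2)*(pi - asin(C1*exp(sqrt(2)*b*k)))/2
 g(b) = sqrt(2)*asin(C1*exp(sqrt(2)*b*k))/2


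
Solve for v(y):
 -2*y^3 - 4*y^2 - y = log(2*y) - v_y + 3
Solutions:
 v(y) = C1 + y^4/2 + 4*y^3/3 + y^2/2 + y*log(y) + y*log(2) + 2*y


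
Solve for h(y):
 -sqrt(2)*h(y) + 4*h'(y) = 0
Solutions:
 h(y) = C1*exp(sqrt(2)*y/4)


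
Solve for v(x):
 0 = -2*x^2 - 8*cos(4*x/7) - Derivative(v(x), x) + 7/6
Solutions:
 v(x) = C1 - 2*x^3/3 + 7*x/6 - 14*sin(4*x/7)


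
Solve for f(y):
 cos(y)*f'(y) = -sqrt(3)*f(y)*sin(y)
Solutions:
 f(y) = C1*cos(y)^(sqrt(3))


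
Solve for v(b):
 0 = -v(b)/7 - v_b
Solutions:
 v(b) = C1*exp(-b/7)


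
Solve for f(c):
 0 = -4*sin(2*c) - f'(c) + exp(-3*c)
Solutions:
 f(c) = C1 + 2*cos(2*c) - exp(-3*c)/3


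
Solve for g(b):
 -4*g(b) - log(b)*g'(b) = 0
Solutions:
 g(b) = C1*exp(-4*li(b))


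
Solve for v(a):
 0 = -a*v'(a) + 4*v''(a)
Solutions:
 v(a) = C1 + C2*erfi(sqrt(2)*a/4)


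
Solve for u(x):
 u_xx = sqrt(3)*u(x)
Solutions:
 u(x) = C1*exp(-3^(1/4)*x) + C2*exp(3^(1/4)*x)


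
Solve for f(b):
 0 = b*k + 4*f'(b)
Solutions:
 f(b) = C1 - b^2*k/8


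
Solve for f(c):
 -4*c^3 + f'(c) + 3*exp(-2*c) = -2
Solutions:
 f(c) = C1 + c^4 - 2*c + 3*exp(-2*c)/2


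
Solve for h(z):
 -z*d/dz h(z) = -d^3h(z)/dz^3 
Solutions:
 h(z) = C1 + Integral(C2*airyai(z) + C3*airybi(z), z)


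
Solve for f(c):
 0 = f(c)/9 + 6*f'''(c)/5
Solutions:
 f(c) = C3*exp(-2^(2/3)*5^(1/3)*c/6) + (C1*sin(2^(2/3)*sqrt(3)*5^(1/3)*c/12) + C2*cos(2^(2/3)*sqrt(3)*5^(1/3)*c/12))*exp(2^(2/3)*5^(1/3)*c/12)


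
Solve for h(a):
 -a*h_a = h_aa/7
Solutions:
 h(a) = C1 + C2*erf(sqrt(14)*a/2)


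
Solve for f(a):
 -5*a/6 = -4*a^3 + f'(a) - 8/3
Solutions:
 f(a) = C1 + a^4 - 5*a^2/12 + 8*a/3


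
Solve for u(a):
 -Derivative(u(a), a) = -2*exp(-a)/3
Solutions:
 u(a) = C1 - 2*exp(-a)/3


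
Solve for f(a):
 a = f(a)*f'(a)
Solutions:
 f(a) = -sqrt(C1 + a^2)
 f(a) = sqrt(C1 + a^2)


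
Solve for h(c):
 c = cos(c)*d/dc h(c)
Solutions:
 h(c) = C1 + Integral(c/cos(c), c)


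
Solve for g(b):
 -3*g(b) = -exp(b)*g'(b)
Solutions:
 g(b) = C1*exp(-3*exp(-b))


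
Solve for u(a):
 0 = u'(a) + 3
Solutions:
 u(a) = C1 - 3*a


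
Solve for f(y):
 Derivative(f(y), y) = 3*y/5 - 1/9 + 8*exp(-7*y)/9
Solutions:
 f(y) = C1 + 3*y^2/10 - y/9 - 8*exp(-7*y)/63


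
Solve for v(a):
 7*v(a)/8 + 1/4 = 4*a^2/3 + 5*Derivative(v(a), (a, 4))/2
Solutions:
 v(a) = C1*exp(-sqrt(2)*5^(3/4)*7^(1/4)*a/10) + C2*exp(sqrt(2)*5^(3/4)*7^(1/4)*a/10) + C3*sin(sqrt(2)*5^(3/4)*7^(1/4)*a/10) + C4*cos(sqrt(2)*5^(3/4)*7^(1/4)*a/10) + 32*a^2/21 - 2/7


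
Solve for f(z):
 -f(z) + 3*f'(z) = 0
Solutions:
 f(z) = C1*exp(z/3)


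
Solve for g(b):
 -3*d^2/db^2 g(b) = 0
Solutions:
 g(b) = C1 + C2*b


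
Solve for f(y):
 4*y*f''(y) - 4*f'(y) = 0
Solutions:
 f(y) = C1 + C2*y^2


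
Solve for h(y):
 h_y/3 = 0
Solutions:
 h(y) = C1


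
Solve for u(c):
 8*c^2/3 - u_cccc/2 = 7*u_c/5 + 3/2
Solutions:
 u(c) = C1 + C4*exp(-14^(1/3)*5^(2/3)*c/5) + 40*c^3/63 - 15*c/14 + (C2*sin(14^(1/3)*sqrt(3)*5^(2/3)*c/10) + C3*cos(14^(1/3)*sqrt(3)*5^(2/3)*c/10))*exp(14^(1/3)*5^(2/3)*c/10)


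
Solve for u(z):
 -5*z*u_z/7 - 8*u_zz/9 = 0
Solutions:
 u(z) = C1 + C2*erf(3*sqrt(35)*z/28)


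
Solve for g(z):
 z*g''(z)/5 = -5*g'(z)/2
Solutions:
 g(z) = C1 + C2/z^(23/2)


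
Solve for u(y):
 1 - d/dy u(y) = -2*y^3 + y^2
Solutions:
 u(y) = C1 + y^4/2 - y^3/3 + y


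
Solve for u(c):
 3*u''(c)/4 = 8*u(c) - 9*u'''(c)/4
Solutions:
 u(c) = C1*exp(-c*((36*sqrt(1294) + 1295)^(-1/3) + 2 + (36*sqrt(1294) + 1295)^(1/3))/18)*sin(sqrt(3)*c*(-(36*sqrt(1294) + 1295)^(1/3) + (36*sqrt(1294) + 1295)^(-1/3))/18) + C2*exp(-c*((36*sqrt(1294) + 1295)^(-1/3) + 2 + (36*sqrt(1294) + 1295)^(1/3))/18)*cos(sqrt(3)*c*(-(36*sqrt(1294) + 1295)^(1/3) + (36*sqrt(1294) + 1295)^(-1/3))/18) + C3*exp(c*(-1 + (36*sqrt(1294) + 1295)^(-1/3) + (36*sqrt(1294) + 1295)^(1/3))/9)


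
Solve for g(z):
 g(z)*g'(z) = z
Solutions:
 g(z) = -sqrt(C1 + z^2)
 g(z) = sqrt(C1 + z^2)


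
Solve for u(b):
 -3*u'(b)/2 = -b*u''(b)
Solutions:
 u(b) = C1 + C2*b^(5/2)


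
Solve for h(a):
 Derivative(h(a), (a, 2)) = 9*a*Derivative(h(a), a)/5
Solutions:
 h(a) = C1 + C2*erfi(3*sqrt(10)*a/10)


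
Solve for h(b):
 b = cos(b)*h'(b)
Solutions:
 h(b) = C1 + Integral(b/cos(b), b)


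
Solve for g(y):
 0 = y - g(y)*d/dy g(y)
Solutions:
 g(y) = -sqrt(C1 + y^2)
 g(y) = sqrt(C1 + y^2)


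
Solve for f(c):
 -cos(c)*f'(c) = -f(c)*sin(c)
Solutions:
 f(c) = C1/cos(c)


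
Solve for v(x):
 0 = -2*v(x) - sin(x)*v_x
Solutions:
 v(x) = C1*(cos(x) + 1)/(cos(x) - 1)


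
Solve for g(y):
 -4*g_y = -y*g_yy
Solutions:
 g(y) = C1 + C2*y^5


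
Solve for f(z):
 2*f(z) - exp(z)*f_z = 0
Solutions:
 f(z) = C1*exp(-2*exp(-z))


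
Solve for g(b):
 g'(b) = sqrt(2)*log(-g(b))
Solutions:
 -li(-g(b)) = C1 + sqrt(2)*b


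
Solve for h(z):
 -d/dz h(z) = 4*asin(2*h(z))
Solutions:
 Integral(1/asin(2*_y), (_y, h(z))) = C1 - 4*z


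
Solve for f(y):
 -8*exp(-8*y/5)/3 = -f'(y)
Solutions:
 f(y) = C1 - 5*exp(-8*y/5)/3


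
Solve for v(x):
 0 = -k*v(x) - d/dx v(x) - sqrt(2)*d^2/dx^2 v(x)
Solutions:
 v(x) = C1*exp(sqrt(2)*x*(sqrt(-4*sqrt(2)*k + 1) - 1)/4) + C2*exp(-sqrt(2)*x*(sqrt(-4*sqrt(2)*k + 1) + 1)/4)


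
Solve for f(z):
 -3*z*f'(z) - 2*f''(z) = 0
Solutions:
 f(z) = C1 + C2*erf(sqrt(3)*z/2)


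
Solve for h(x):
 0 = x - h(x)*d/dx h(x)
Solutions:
 h(x) = -sqrt(C1 + x^2)
 h(x) = sqrt(C1 + x^2)


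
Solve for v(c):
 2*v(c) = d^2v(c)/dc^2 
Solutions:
 v(c) = C1*exp(-sqrt(2)*c) + C2*exp(sqrt(2)*c)


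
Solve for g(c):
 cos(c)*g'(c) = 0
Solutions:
 g(c) = C1


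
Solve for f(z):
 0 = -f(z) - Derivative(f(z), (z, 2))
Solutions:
 f(z) = C1*sin(z) + C2*cos(z)


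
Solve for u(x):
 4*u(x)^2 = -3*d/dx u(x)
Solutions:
 u(x) = 3/(C1 + 4*x)


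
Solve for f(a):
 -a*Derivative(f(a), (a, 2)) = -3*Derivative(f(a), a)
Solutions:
 f(a) = C1 + C2*a^4


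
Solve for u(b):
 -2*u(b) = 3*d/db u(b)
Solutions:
 u(b) = C1*exp(-2*b/3)


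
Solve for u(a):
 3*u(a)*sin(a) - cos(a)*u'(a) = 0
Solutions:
 u(a) = C1/cos(a)^3


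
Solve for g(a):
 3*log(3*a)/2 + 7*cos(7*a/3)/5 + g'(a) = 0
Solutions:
 g(a) = C1 - 3*a*log(a)/2 - 3*a*log(3)/2 + 3*a/2 - 3*sin(7*a/3)/5


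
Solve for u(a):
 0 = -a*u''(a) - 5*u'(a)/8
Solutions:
 u(a) = C1 + C2*a^(3/8)


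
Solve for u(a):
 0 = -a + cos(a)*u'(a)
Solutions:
 u(a) = C1 + Integral(a/cos(a), a)


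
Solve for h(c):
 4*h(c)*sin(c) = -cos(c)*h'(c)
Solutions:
 h(c) = C1*cos(c)^4


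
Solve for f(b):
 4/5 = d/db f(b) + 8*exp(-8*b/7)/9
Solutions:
 f(b) = C1 + 4*b/5 + 7*exp(-8*b/7)/9


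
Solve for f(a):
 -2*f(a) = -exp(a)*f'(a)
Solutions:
 f(a) = C1*exp(-2*exp(-a))


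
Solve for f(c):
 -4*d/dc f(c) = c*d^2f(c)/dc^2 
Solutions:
 f(c) = C1 + C2/c^3


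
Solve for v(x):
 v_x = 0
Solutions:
 v(x) = C1


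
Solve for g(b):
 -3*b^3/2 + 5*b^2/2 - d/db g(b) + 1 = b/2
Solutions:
 g(b) = C1 - 3*b^4/8 + 5*b^3/6 - b^2/4 + b


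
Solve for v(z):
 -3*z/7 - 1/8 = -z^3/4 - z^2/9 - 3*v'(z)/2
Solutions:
 v(z) = C1 - z^4/24 - 2*z^3/81 + z^2/7 + z/12


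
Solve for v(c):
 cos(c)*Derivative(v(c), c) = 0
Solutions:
 v(c) = C1


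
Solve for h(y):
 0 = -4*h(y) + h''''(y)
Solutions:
 h(y) = C1*exp(-sqrt(2)*y) + C2*exp(sqrt(2)*y) + C3*sin(sqrt(2)*y) + C4*cos(sqrt(2)*y)


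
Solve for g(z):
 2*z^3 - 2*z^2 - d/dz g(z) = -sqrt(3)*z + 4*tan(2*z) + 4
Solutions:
 g(z) = C1 + z^4/2 - 2*z^3/3 + sqrt(3)*z^2/2 - 4*z + 2*log(cos(2*z))


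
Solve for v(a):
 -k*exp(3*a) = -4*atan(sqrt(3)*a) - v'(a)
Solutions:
 v(a) = C1 - 4*a*atan(sqrt(3)*a) + k*exp(3*a)/3 + 2*sqrt(3)*log(3*a^2 + 1)/3


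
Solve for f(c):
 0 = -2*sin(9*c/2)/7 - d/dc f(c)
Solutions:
 f(c) = C1 + 4*cos(9*c/2)/63


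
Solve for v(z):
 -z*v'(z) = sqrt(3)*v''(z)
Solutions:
 v(z) = C1 + C2*erf(sqrt(2)*3^(3/4)*z/6)


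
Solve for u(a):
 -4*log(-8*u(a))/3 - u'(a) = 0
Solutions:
 3*Integral(1/(log(-_y) + 3*log(2)), (_y, u(a)))/4 = C1 - a


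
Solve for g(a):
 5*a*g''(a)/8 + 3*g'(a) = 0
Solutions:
 g(a) = C1 + C2/a^(19/5)


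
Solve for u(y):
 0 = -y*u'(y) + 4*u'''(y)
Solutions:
 u(y) = C1 + Integral(C2*airyai(2^(1/3)*y/2) + C3*airybi(2^(1/3)*y/2), y)


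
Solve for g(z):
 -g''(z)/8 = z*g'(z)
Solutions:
 g(z) = C1 + C2*erf(2*z)


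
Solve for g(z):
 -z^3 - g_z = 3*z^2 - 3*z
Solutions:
 g(z) = C1 - z^4/4 - z^3 + 3*z^2/2


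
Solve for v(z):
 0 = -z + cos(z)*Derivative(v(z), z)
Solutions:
 v(z) = C1 + Integral(z/cos(z), z)


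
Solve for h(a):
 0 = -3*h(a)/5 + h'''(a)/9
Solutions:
 h(a) = C3*exp(3*5^(2/3)*a/5) + (C1*sin(3*sqrt(3)*5^(2/3)*a/10) + C2*cos(3*sqrt(3)*5^(2/3)*a/10))*exp(-3*5^(2/3)*a/10)


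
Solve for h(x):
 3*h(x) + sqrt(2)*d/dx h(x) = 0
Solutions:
 h(x) = C1*exp(-3*sqrt(2)*x/2)


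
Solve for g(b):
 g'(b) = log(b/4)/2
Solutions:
 g(b) = C1 + b*log(b)/2 - b*log(2) - b/2


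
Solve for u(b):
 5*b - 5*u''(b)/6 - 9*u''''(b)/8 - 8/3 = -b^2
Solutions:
 u(b) = C1 + C2*b + C3*sin(2*sqrt(15)*b/9) + C4*cos(2*sqrt(15)*b/9) + b^4/10 + b^3 - 161*b^2/50


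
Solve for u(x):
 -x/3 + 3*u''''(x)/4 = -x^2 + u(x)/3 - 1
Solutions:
 u(x) = C1*exp(-sqrt(6)*x/3) + C2*exp(sqrt(6)*x/3) + C3*sin(sqrt(6)*x/3) + C4*cos(sqrt(6)*x/3) + 3*x^2 - x + 3


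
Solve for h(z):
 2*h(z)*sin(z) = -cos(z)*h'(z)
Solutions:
 h(z) = C1*cos(z)^2


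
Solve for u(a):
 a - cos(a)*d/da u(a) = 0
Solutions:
 u(a) = C1 + Integral(a/cos(a), a)


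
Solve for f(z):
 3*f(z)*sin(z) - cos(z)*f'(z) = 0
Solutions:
 f(z) = C1/cos(z)^3


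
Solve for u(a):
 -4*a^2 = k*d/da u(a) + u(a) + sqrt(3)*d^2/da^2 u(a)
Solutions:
 u(a) = C1*exp(sqrt(3)*a*(-k + sqrt(k^2 - 4*sqrt(3)))/6) + C2*exp(-sqrt(3)*a*(k + sqrt(k^2 - 4*sqrt(3)))/6) - 4*a^2 + 8*a*k - 8*k^2 + 8*sqrt(3)


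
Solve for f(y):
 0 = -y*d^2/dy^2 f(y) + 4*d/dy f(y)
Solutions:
 f(y) = C1 + C2*y^5


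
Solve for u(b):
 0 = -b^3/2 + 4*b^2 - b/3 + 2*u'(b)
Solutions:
 u(b) = C1 + b^4/16 - 2*b^3/3 + b^2/12


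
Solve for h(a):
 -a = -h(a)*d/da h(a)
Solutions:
 h(a) = -sqrt(C1 + a^2)
 h(a) = sqrt(C1 + a^2)


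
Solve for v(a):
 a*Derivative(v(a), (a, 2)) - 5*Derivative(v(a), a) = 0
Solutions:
 v(a) = C1 + C2*a^6


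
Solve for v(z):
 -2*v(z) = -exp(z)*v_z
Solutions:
 v(z) = C1*exp(-2*exp(-z))


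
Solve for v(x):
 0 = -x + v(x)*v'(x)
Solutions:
 v(x) = -sqrt(C1 + x^2)
 v(x) = sqrt(C1 + x^2)


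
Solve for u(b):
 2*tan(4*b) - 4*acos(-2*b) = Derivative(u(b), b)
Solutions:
 u(b) = C1 - 4*b*acos(-2*b) - 2*sqrt(1 - 4*b^2) - log(cos(4*b))/2


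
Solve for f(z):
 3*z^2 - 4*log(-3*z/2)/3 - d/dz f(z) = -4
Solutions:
 f(z) = C1 + z^3 - 4*z*log(-z)/3 + 4*z*(-log(3) + log(2) + 4)/3


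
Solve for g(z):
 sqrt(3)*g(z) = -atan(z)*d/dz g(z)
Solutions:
 g(z) = C1*exp(-sqrt(3)*Integral(1/atan(z), z))


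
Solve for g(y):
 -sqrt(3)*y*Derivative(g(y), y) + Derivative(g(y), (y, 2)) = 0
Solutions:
 g(y) = C1 + C2*erfi(sqrt(2)*3^(1/4)*y/2)


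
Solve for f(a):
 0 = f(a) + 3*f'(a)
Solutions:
 f(a) = C1*exp(-a/3)


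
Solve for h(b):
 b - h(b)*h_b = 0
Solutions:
 h(b) = -sqrt(C1 + b^2)
 h(b) = sqrt(C1 + b^2)


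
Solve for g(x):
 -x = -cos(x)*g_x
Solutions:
 g(x) = C1 + Integral(x/cos(x), x)


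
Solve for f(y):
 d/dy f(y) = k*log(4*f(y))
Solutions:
 Integral(1/(log(_y) + 2*log(2)), (_y, f(y))) = C1 + k*y


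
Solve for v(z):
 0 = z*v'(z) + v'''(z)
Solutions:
 v(z) = C1 + Integral(C2*airyai(-z) + C3*airybi(-z), z)


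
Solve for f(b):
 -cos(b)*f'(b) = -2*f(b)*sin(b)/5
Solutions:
 f(b) = C1/cos(b)^(2/5)


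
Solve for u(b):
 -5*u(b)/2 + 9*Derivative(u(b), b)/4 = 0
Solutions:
 u(b) = C1*exp(10*b/9)


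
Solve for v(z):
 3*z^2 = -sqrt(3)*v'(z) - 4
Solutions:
 v(z) = C1 - sqrt(3)*z^3/3 - 4*sqrt(3)*z/3


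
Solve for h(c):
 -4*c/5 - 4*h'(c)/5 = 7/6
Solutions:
 h(c) = C1 - c^2/2 - 35*c/24


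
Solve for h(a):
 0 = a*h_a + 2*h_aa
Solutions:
 h(a) = C1 + C2*erf(a/2)


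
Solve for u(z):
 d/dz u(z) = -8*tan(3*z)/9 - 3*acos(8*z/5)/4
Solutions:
 u(z) = C1 - 3*z*acos(8*z/5)/4 + 3*sqrt(25 - 64*z^2)/32 + 8*log(cos(3*z))/27


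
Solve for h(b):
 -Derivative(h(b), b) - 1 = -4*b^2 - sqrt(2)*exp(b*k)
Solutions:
 h(b) = C1 + 4*b^3/3 - b + sqrt(2)*exp(b*k)/k


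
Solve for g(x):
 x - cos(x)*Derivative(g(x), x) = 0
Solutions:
 g(x) = C1 + Integral(x/cos(x), x)


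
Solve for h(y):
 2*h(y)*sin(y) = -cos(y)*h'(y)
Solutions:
 h(y) = C1*cos(y)^2


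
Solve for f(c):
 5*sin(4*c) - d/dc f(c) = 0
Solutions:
 f(c) = C1 - 5*cos(4*c)/4


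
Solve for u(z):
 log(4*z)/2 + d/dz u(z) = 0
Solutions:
 u(z) = C1 - z*log(z)/2 - z*log(2) + z/2


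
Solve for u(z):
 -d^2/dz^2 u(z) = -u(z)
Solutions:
 u(z) = C1*exp(-z) + C2*exp(z)


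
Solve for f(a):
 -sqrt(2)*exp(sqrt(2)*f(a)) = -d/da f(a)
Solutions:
 f(a) = sqrt(2)*(2*log(-1/(C1 + sqrt(2)*a)) - log(2))/4


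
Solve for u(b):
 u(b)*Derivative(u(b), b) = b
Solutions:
 u(b) = -sqrt(C1 + b^2)
 u(b) = sqrt(C1 + b^2)


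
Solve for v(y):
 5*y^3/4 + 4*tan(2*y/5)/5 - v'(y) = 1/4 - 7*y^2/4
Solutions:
 v(y) = C1 + 5*y^4/16 + 7*y^3/12 - y/4 - 2*log(cos(2*y/5))


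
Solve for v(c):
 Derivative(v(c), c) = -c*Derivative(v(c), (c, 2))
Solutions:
 v(c) = C1 + C2*log(c)


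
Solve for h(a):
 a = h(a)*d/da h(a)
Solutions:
 h(a) = -sqrt(C1 + a^2)
 h(a) = sqrt(C1 + a^2)


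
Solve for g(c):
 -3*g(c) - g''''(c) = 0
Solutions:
 g(c) = (C1*sin(sqrt(2)*3^(1/4)*c/2) + C2*cos(sqrt(2)*3^(1/4)*c/2))*exp(-sqrt(2)*3^(1/4)*c/2) + (C3*sin(sqrt(2)*3^(1/4)*c/2) + C4*cos(sqrt(2)*3^(1/4)*c/2))*exp(sqrt(2)*3^(1/4)*c/2)


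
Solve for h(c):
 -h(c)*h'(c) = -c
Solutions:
 h(c) = -sqrt(C1 + c^2)
 h(c) = sqrt(C1 + c^2)


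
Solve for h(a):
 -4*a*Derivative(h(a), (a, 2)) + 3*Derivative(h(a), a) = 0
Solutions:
 h(a) = C1 + C2*a^(7/4)


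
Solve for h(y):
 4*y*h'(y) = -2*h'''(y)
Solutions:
 h(y) = C1 + Integral(C2*airyai(-2^(1/3)*y) + C3*airybi(-2^(1/3)*y), y)


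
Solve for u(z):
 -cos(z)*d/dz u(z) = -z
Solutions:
 u(z) = C1 + Integral(z/cos(z), z)


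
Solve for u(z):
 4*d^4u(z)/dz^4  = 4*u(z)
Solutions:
 u(z) = C1*exp(-z) + C2*exp(z) + C3*sin(z) + C4*cos(z)


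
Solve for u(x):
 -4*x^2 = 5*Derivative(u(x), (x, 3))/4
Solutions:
 u(x) = C1 + C2*x + C3*x^2 - 4*x^5/75


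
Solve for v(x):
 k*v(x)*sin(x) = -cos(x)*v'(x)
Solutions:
 v(x) = C1*exp(k*log(cos(x)))


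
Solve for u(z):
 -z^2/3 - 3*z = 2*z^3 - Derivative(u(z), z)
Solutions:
 u(z) = C1 + z^4/2 + z^3/9 + 3*z^2/2


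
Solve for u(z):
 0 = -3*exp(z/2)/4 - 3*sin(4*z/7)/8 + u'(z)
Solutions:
 u(z) = C1 + 3*exp(z/2)/2 - 21*cos(4*z/7)/32


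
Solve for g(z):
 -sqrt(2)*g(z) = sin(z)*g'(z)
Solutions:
 g(z) = C1*(cos(z) + 1)^(sqrt(2)/2)/(cos(z) - 1)^(sqrt(2)/2)


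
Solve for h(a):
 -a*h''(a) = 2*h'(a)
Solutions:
 h(a) = C1 + C2/a


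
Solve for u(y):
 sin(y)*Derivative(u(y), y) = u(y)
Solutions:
 u(y) = C1*sqrt(cos(y) - 1)/sqrt(cos(y) + 1)


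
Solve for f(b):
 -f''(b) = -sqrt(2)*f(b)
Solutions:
 f(b) = C1*exp(-2^(1/4)*b) + C2*exp(2^(1/4)*b)


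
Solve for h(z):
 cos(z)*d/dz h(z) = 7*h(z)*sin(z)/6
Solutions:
 h(z) = C1/cos(z)^(7/6)


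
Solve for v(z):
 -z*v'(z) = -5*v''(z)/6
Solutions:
 v(z) = C1 + C2*erfi(sqrt(15)*z/5)


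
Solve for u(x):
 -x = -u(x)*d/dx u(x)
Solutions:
 u(x) = -sqrt(C1 + x^2)
 u(x) = sqrt(C1 + x^2)


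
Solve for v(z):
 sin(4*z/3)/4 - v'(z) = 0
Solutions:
 v(z) = C1 - 3*cos(4*z/3)/16


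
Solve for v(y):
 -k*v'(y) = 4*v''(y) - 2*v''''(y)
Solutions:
 v(y) = C1 + C2*exp(y*(6^(1/3)*(-9*k + 2*sqrt(3)*sqrt(27*k^2/4 - 32))^(1/3)/12 - 2^(1/3)*3^(5/6)*I*(-9*k + 2*sqrt(3)*sqrt(27*k^2/4 - 32))^(1/3)/12 - 8/((-6^(1/3) + 2^(1/3)*3^(5/6)*I)*(-9*k + 2*sqrt(3)*sqrt(27*k^2/4 - 32))^(1/3)))) + C3*exp(y*(6^(1/3)*(-9*k + 2*sqrt(3)*sqrt(27*k^2/4 - 32))^(1/3)/12 + 2^(1/3)*3^(5/6)*I*(-9*k + 2*sqrt(3)*sqrt(27*k^2/4 - 32))^(1/3)/12 + 8/((6^(1/3) + 2^(1/3)*3^(5/6)*I)*(-9*k + 2*sqrt(3)*sqrt(27*k^2/4 - 32))^(1/3)))) + C4*exp(-6^(1/3)*y*((-9*k + 2*sqrt(3)*sqrt(27*k^2/4 - 32))^(1/3) + 4*6^(1/3)/(-9*k + 2*sqrt(3)*sqrt(27*k^2/4 - 32))^(1/3))/6)


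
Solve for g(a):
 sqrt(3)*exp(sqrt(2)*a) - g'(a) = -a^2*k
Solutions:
 g(a) = C1 + a^3*k/3 + sqrt(6)*exp(sqrt(2)*a)/2


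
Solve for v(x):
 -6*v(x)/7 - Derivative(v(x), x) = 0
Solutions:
 v(x) = C1*exp(-6*x/7)


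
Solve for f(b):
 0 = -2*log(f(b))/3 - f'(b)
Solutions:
 li(f(b)) = C1 - 2*b/3


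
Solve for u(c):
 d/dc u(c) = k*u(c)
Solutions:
 u(c) = C1*exp(c*k)


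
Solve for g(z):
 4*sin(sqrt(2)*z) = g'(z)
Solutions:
 g(z) = C1 - 2*sqrt(2)*cos(sqrt(2)*z)


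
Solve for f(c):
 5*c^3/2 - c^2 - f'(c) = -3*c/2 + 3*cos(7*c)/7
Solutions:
 f(c) = C1 + 5*c^4/8 - c^3/3 + 3*c^2/4 - 3*sin(7*c)/49


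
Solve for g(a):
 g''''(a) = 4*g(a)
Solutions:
 g(a) = C1*exp(-sqrt(2)*a) + C2*exp(sqrt(2)*a) + C3*sin(sqrt(2)*a) + C4*cos(sqrt(2)*a)


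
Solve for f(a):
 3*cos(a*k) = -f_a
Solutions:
 f(a) = C1 - 3*sin(a*k)/k


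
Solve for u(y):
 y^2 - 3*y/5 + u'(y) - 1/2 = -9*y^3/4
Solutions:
 u(y) = C1 - 9*y^4/16 - y^3/3 + 3*y^2/10 + y/2


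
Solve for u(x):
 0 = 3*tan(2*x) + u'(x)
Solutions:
 u(x) = C1 + 3*log(cos(2*x))/2


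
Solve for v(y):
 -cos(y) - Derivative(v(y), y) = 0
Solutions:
 v(y) = C1 - sin(y)


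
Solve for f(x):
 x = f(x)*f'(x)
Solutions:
 f(x) = -sqrt(C1 + x^2)
 f(x) = sqrt(C1 + x^2)


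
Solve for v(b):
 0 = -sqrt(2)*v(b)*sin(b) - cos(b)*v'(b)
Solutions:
 v(b) = C1*cos(b)^(sqrt(2))


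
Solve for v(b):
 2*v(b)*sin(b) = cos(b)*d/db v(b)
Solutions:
 v(b) = C1/cos(b)^2


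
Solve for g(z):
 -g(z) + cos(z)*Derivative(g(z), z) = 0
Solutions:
 g(z) = C1*sqrt(sin(z) + 1)/sqrt(sin(z) - 1)


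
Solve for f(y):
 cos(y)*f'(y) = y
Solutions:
 f(y) = C1 + Integral(y/cos(y), y)


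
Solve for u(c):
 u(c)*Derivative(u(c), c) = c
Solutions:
 u(c) = -sqrt(C1 + c^2)
 u(c) = sqrt(C1 + c^2)


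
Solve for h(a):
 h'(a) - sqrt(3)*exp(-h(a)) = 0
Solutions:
 h(a) = log(C1 + sqrt(3)*a)


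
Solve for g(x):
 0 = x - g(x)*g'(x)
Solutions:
 g(x) = -sqrt(C1 + x^2)
 g(x) = sqrt(C1 + x^2)


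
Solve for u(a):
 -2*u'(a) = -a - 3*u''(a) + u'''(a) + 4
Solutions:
 u(a) = C1 + C2*exp(a) + C3*exp(2*a) + a^2/4 - 5*a/4


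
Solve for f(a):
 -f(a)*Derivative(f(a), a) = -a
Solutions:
 f(a) = -sqrt(C1 + a^2)
 f(a) = sqrt(C1 + a^2)


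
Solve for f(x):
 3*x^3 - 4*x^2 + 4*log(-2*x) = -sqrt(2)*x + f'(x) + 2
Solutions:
 f(x) = C1 + 3*x^4/4 - 4*x^3/3 + sqrt(2)*x^2/2 + 4*x*log(-x) + 2*x*(-3 + 2*log(2))


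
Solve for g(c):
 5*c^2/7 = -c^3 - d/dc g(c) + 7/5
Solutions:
 g(c) = C1 - c^4/4 - 5*c^3/21 + 7*c/5


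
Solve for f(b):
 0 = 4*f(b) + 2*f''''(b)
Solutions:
 f(b) = (C1*sin(2^(3/4)*b/2) + C2*cos(2^(3/4)*b/2))*exp(-2^(3/4)*b/2) + (C3*sin(2^(3/4)*b/2) + C4*cos(2^(3/4)*b/2))*exp(2^(3/4)*b/2)


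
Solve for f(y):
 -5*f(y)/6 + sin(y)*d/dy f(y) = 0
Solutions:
 f(y) = C1*(cos(y) - 1)^(5/12)/(cos(y) + 1)^(5/12)


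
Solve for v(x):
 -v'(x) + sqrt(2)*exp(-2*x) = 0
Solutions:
 v(x) = C1 - sqrt(2)*exp(-2*x)/2


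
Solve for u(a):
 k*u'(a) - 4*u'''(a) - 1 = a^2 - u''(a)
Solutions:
 u(a) = C1 + C2*exp(a*(1 - sqrt(16*k + 1))/8) + C3*exp(a*(sqrt(16*k + 1) + 1)/8) + a^3/(3*k) - a^2/k^2 + a/k + 8*a/k^2 + 2*a/k^3


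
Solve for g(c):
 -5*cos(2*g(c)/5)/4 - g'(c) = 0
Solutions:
 5*c/4 - 5*log(sin(2*g(c)/5) - 1)/4 + 5*log(sin(2*g(c)/5) + 1)/4 = C1


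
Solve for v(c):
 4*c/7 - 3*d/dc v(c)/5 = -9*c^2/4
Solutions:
 v(c) = C1 + 5*c^3/4 + 10*c^2/21


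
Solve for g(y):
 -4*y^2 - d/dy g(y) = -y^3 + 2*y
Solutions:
 g(y) = C1 + y^4/4 - 4*y^3/3 - y^2


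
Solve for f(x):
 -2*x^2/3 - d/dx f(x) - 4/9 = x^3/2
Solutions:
 f(x) = C1 - x^4/8 - 2*x^3/9 - 4*x/9


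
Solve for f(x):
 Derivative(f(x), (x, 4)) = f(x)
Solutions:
 f(x) = C1*exp(-x) + C2*exp(x) + C3*sin(x) + C4*cos(x)


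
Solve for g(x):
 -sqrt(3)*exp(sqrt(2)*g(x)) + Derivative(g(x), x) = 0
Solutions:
 g(x) = sqrt(2)*(2*log(-1/(C1 + sqrt(3)*x)) - log(2))/4


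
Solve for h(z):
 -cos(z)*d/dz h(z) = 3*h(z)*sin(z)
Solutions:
 h(z) = C1*cos(z)^3


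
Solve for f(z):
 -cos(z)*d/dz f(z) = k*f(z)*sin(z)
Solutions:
 f(z) = C1*exp(k*log(cos(z)))


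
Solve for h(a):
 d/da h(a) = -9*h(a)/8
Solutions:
 h(a) = C1*exp(-9*a/8)


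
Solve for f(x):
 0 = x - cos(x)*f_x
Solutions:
 f(x) = C1 + Integral(x/cos(x), x)


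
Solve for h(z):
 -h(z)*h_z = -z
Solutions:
 h(z) = -sqrt(C1 + z^2)
 h(z) = sqrt(C1 + z^2)


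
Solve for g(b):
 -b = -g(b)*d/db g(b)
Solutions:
 g(b) = -sqrt(C1 + b^2)
 g(b) = sqrt(C1 + b^2)


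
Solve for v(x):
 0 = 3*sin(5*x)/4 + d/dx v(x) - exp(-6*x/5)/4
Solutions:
 v(x) = C1 + 3*cos(5*x)/20 - 5*exp(-6*x/5)/24


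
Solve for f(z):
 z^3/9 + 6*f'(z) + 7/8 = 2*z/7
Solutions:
 f(z) = C1 - z^4/216 + z^2/42 - 7*z/48


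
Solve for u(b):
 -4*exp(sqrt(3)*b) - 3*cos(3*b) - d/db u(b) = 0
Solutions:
 u(b) = C1 - 4*sqrt(3)*exp(sqrt(3)*b)/3 - sin(3*b)


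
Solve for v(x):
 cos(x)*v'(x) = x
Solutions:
 v(x) = C1 + Integral(x/cos(x), x)


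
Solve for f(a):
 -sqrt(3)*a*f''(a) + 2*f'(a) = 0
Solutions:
 f(a) = C1 + C2*a^(1 + 2*sqrt(3)/3)


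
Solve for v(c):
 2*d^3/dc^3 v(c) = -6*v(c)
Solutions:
 v(c) = C3*exp(-3^(1/3)*c) + (C1*sin(3^(5/6)*c/2) + C2*cos(3^(5/6)*c/2))*exp(3^(1/3)*c/2)


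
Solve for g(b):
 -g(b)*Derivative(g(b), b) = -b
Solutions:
 g(b) = -sqrt(C1 + b^2)
 g(b) = sqrt(C1 + b^2)


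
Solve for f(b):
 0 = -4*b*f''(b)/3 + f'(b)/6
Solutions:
 f(b) = C1 + C2*b^(9/8)


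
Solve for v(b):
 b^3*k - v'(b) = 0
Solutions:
 v(b) = C1 + b^4*k/4


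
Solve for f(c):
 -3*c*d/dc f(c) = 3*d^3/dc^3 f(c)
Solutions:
 f(c) = C1 + Integral(C2*airyai(-c) + C3*airybi(-c), c)


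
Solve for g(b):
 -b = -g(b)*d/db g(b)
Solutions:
 g(b) = -sqrt(C1 + b^2)
 g(b) = sqrt(C1 + b^2)


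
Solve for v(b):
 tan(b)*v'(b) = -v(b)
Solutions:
 v(b) = C1/sin(b)


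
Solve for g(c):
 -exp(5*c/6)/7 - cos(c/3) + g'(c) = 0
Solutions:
 g(c) = C1 + 6*exp(5*c/6)/35 + 3*sin(c/3)


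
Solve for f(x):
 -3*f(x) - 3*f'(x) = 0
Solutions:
 f(x) = C1*exp(-x)


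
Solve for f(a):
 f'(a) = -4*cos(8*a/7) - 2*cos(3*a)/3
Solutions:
 f(a) = C1 - 7*sin(8*a/7)/2 - 2*sin(3*a)/9


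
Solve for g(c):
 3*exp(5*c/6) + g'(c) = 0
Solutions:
 g(c) = C1 - 18*exp(5*c/6)/5


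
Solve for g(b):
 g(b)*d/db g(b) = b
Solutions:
 g(b) = -sqrt(C1 + b^2)
 g(b) = sqrt(C1 + b^2)


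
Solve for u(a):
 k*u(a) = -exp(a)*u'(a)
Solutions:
 u(a) = C1*exp(k*exp(-a))


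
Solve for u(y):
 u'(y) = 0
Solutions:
 u(y) = C1


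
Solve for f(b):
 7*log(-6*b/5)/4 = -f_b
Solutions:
 f(b) = C1 - 7*b*log(-b)/4 + 7*b*(-log(6) + 1 + log(5))/4


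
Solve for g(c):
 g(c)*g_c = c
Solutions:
 g(c) = -sqrt(C1 + c^2)
 g(c) = sqrt(C1 + c^2)


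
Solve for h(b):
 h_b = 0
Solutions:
 h(b) = C1


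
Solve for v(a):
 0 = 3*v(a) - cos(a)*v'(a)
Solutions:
 v(a) = C1*(sin(a) + 1)^(3/2)/(sin(a) - 1)^(3/2)


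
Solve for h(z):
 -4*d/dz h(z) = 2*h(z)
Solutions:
 h(z) = C1*exp(-z/2)


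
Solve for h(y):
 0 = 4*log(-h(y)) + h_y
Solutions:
 -li(-h(y)) = C1 - 4*y


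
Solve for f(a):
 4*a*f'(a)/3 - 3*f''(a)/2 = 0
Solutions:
 f(a) = C1 + C2*erfi(2*a/3)


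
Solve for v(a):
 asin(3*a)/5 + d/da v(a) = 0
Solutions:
 v(a) = C1 - a*asin(3*a)/5 - sqrt(1 - 9*a^2)/15


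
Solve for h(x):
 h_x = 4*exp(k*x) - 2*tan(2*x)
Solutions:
 h(x) = C1 + 4*Piecewise((exp(k*x)/k, Ne(k, 0)), (x, True)) + log(cos(2*x))


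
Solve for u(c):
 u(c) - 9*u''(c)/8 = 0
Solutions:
 u(c) = C1*exp(-2*sqrt(2)*c/3) + C2*exp(2*sqrt(2)*c/3)


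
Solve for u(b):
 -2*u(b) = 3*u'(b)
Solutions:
 u(b) = C1*exp(-2*b/3)


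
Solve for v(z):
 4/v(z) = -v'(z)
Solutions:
 v(z) = -sqrt(C1 - 8*z)
 v(z) = sqrt(C1 - 8*z)


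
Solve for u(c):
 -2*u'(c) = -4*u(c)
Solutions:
 u(c) = C1*exp(2*c)


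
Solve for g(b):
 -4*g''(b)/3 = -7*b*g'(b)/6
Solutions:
 g(b) = C1 + C2*erfi(sqrt(7)*b/4)


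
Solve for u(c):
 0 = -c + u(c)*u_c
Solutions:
 u(c) = -sqrt(C1 + c^2)
 u(c) = sqrt(C1 + c^2)


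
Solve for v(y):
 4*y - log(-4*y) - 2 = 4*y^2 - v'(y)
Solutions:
 v(y) = C1 + 4*y^3/3 - 2*y^2 + y*log(-y) + y*(1 + 2*log(2))


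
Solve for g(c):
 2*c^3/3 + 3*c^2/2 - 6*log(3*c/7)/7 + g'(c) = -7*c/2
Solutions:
 g(c) = C1 - c^4/6 - c^3/2 - 7*c^2/4 + 6*c*log(c)/7 - 6*c*log(7)/7 - 6*c/7 + 6*c*log(3)/7


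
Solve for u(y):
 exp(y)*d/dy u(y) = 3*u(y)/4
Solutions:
 u(y) = C1*exp(-3*exp(-y)/4)


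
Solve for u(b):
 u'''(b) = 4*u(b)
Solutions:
 u(b) = C3*exp(2^(2/3)*b) + (C1*sin(2^(2/3)*sqrt(3)*b/2) + C2*cos(2^(2/3)*sqrt(3)*b/2))*exp(-2^(2/3)*b/2)


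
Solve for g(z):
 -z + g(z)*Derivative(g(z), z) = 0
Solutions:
 g(z) = -sqrt(C1 + z^2)
 g(z) = sqrt(C1 + z^2)


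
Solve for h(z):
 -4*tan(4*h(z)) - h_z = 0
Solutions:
 h(z) = -asin(C1*exp(-16*z))/4 + pi/4
 h(z) = asin(C1*exp(-16*z))/4


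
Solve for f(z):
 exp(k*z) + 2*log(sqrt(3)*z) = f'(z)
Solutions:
 f(z) = C1 + 2*z*log(z) + z*(-2 + log(3)) + Piecewise((exp(k*z)/k, Ne(k, 0)), (z, True))


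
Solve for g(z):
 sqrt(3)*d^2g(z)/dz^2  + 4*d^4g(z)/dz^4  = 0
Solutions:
 g(z) = C1 + C2*z + C3*sin(3^(1/4)*z/2) + C4*cos(3^(1/4)*z/2)


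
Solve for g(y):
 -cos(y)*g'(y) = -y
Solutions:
 g(y) = C1 + Integral(y/cos(y), y)


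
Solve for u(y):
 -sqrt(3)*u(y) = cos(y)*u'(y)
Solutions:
 u(y) = C1*(sin(y) - 1)^(sqrt(3)/2)/(sin(y) + 1)^(sqrt(3)/2)


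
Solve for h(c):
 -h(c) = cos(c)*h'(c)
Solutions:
 h(c) = C1*sqrt(sin(c) - 1)/sqrt(sin(c) + 1)


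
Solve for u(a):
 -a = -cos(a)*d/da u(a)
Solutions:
 u(a) = C1 + Integral(a/cos(a), a)


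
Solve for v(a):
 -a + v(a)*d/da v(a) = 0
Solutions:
 v(a) = -sqrt(C1 + a^2)
 v(a) = sqrt(C1 + a^2)


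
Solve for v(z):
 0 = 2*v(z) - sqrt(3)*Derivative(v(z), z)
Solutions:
 v(z) = C1*exp(2*sqrt(3)*z/3)


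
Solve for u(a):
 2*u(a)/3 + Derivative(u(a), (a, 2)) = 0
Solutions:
 u(a) = C1*sin(sqrt(6)*a/3) + C2*cos(sqrt(6)*a/3)


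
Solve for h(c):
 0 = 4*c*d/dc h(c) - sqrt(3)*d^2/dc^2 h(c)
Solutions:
 h(c) = C1 + C2*erfi(sqrt(2)*3^(3/4)*c/3)


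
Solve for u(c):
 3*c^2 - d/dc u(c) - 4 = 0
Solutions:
 u(c) = C1 + c^3 - 4*c


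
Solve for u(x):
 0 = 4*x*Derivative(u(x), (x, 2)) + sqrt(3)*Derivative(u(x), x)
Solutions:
 u(x) = C1 + C2*x^(1 - sqrt(3)/4)


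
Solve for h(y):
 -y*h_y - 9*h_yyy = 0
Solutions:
 h(y) = C1 + Integral(C2*airyai(-3^(1/3)*y/3) + C3*airybi(-3^(1/3)*y/3), y)


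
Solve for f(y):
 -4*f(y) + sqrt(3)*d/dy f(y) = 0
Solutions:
 f(y) = C1*exp(4*sqrt(3)*y/3)


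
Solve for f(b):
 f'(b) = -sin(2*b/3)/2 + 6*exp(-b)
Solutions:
 f(b) = C1 + 3*cos(2*b/3)/4 - 6*exp(-b)


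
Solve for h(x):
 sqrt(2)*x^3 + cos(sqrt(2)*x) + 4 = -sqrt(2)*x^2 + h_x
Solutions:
 h(x) = C1 + sqrt(2)*x^4/4 + sqrt(2)*x^3/3 + 4*x + sqrt(2)*sin(sqrt(2)*x)/2


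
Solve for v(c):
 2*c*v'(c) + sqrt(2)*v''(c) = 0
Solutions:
 v(c) = C1 + C2*erf(2^(3/4)*c/2)


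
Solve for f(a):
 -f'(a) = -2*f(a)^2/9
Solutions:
 f(a) = -9/(C1 + 2*a)


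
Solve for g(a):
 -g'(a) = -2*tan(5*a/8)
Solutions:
 g(a) = C1 - 16*log(cos(5*a/8))/5


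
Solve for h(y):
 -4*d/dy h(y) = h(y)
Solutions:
 h(y) = C1*exp(-y/4)


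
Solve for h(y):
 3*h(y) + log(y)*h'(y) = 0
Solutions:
 h(y) = C1*exp(-3*li(y))


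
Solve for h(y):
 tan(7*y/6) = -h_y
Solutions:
 h(y) = C1 + 6*log(cos(7*y/6))/7


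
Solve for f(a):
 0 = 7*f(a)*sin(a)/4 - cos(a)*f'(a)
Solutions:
 f(a) = C1/cos(a)^(7/4)


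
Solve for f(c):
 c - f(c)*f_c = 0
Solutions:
 f(c) = -sqrt(C1 + c^2)
 f(c) = sqrt(C1 + c^2)


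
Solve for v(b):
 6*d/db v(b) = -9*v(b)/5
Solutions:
 v(b) = C1*exp(-3*b/10)


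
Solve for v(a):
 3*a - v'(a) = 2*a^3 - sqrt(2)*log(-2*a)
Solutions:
 v(a) = C1 - a^4/2 + 3*a^2/2 + sqrt(2)*a*log(-a) + sqrt(2)*a*(-1 + log(2))


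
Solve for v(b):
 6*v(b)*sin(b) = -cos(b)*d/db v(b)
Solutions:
 v(b) = C1*cos(b)^6


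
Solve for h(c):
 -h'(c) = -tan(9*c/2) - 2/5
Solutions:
 h(c) = C1 + 2*c/5 - 2*log(cos(9*c/2))/9


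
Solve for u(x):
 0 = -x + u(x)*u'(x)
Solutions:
 u(x) = -sqrt(C1 + x^2)
 u(x) = sqrt(C1 + x^2)


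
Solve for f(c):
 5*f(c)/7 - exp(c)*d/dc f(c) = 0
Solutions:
 f(c) = C1*exp(-5*exp(-c)/7)


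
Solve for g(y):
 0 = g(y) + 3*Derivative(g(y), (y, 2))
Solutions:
 g(y) = C1*sin(sqrt(3)*y/3) + C2*cos(sqrt(3)*y/3)


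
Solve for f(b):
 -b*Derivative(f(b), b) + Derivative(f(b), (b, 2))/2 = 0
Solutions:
 f(b) = C1 + C2*erfi(b)


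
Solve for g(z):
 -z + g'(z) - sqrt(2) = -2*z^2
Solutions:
 g(z) = C1 - 2*z^3/3 + z^2/2 + sqrt(2)*z


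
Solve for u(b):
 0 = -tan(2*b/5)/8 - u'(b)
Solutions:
 u(b) = C1 + 5*log(cos(2*b/5))/16


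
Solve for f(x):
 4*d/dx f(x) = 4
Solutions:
 f(x) = C1 + x


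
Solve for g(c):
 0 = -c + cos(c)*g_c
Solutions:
 g(c) = C1 + Integral(c/cos(c), c)


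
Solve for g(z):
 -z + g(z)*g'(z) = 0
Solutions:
 g(z) = -sqrt(C1 + z^2)
 g(z) = sqrt(C1 + z^2)


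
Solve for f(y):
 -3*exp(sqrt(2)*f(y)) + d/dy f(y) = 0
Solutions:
 f(y) = sqrt(2)*(2*log(-1/(C1 + 3*y)) - log(2))/4


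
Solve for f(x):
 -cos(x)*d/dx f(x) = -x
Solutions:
 f(x) = C1 + Integral(x/cos(x), x)


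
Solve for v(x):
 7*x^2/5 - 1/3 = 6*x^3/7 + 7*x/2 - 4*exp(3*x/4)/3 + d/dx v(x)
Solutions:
 v(x) = C1 - 3*x^4/14 + 7*x^3/15 - 7*x^2/4 - x/3 + 16*exp(3*x/4)/9


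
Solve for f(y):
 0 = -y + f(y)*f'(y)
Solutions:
 f(y) = -sqrt(C1 + y^2)
 f(y) = sqrt(C1 + y^2)


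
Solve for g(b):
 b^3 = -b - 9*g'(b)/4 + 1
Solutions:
 g(b) = C1 - b^4/9 - 2*b^2/9 + 4*b/9


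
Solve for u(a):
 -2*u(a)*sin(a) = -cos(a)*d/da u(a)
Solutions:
 u(a) = C1/cos(a)^2


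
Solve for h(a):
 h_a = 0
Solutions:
 h(a) = C1


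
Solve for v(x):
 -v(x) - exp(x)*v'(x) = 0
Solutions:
 v(x) = C1*exp(exp(-x))


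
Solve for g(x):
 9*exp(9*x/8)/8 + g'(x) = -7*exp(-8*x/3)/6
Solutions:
 g(x) = C1 - exp(x)^(9/8) + 7*exp(-8*x/3)/16


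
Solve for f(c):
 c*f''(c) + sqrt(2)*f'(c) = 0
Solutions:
 f(c) = C1 + C2*c^(1 - sqrt(2))


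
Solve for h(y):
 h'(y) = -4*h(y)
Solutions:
 h(y) = C1*exp(-4*y)


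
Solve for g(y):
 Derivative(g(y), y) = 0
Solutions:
 g(y) = C1


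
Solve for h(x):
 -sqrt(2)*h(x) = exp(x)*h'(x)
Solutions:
 h(x) = C1*exp(sqrt(2)*exp(-x))


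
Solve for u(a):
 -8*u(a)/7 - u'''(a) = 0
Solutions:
 u(a) = C3*exp(-2*7^(2/3)*a/7) + (C1*sin(sqrt(3)*7^(2/3)*a/7) + C2*cos(sqrt(3)*7^(2/3)*a/7))*exp(7^(2/3)*a/7)


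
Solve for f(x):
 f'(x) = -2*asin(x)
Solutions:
 f(x) = C1 - 2*x*asin(x) - 2*sqrt(1 - x^2)


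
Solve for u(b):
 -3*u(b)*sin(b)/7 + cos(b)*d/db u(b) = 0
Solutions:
 u(b) = C1/cos(b)^(3/7)


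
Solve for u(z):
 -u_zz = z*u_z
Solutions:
 u(z) = C1 + C2*erf(sqrt(2)*z/2)


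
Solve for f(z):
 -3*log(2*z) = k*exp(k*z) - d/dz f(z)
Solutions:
 f(z) = C1 + 3*z*log(z) + 3*z*(-1 + log(2)) + exp(k*z)


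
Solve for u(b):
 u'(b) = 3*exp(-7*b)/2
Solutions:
 u(b) = C1 - 3*exp(-7*b)/14


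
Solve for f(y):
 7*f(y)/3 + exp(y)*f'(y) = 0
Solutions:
 f(y) = C1*exp(7*exp(-y)/3)


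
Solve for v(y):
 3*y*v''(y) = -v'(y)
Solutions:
 v(y) = C1 + C2*y^(2/3)


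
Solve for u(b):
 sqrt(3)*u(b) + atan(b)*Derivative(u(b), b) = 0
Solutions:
 u(b) = C1*exp(-sqrt(3)*Integral(1/atan(b), b))


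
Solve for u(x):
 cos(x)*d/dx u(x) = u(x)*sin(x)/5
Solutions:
 u(x) = C1/cos(x)^(1/5)


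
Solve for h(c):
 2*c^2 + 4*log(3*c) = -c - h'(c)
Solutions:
 h(c) = C1 - 2*c^3/3 - c^2/2 - 4*c*log(c) - c*log(81) + 4*c


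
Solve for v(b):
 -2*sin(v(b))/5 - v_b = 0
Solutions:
 2*b/5 + log(cos(v(b)) - 1)/2 - log(cos(v(b)) + 1)/2 = C1


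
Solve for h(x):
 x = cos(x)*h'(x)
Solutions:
 h(x) = C1 + Integral(x/cos(x), x)


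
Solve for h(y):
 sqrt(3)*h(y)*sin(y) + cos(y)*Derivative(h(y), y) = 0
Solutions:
 h(y) = C1*cos(y)^(sqrt(3))


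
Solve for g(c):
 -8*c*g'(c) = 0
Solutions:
 g(c) = C1


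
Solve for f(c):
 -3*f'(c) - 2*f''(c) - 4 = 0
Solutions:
 f(c) = C1 + C2*exp(-3*c/2) - 4*c/3


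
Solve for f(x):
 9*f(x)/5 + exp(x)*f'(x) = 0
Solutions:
 f(x) = C1*exp(9*exp(-x)/5)


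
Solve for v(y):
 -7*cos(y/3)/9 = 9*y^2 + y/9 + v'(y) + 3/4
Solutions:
 v(y) = C1 - 3*y^3 - y^2/18 - 3*y/4 - 7*sin(y/3)/3
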